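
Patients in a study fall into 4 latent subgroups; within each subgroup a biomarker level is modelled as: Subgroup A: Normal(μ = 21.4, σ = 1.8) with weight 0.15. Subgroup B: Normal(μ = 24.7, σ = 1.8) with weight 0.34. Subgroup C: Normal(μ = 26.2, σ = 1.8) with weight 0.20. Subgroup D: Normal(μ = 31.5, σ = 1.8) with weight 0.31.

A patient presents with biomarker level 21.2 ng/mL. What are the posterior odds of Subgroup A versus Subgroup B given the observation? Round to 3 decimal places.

2.904

Only the two components matter; the odds are (π_i f_i(x)) / (π_j f_j(x)).
Component likelihoods at x = 21.2 ng/mL:
  f_A = (1/(1.8·√(2π)))·exp(−(21.2−21.4)²/(2·1.8²)) = 0.221635·exp(-0.00617) = 0.220271
  f_B = (1/(1.8·√(2π)))·exp(−(21.2−24.7)²/(2·1.8²)) = 0.221635·exp(-1.89043) = 0.0334683
  f_C = (1/(1.8·√(2π)))·exp(−(21.2−26.2)²/(2·1.8²)) = 0.221635·exp(-3.85802) = 0.00467863
  f_D = (1/(1.8·√(2π)))·exp(−(21.2−31.5)²/(2·1.8²)) = 0.221635·exp(-16.37191) = 1.71951e-08
Odds = (0.15/0.34) × (0.220271/0.0334683) = 0.441176 × 6.58148 ≈ 2.904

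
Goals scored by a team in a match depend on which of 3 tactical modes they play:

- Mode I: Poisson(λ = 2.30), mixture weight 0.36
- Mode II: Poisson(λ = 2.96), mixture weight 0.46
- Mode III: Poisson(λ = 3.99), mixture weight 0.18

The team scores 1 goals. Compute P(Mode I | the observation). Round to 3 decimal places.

P(component k | x) = w_k·f_k(x) / marginal(x), where marginal(x) = Σ_j w_j·f_j(x).
Component likelihoods at x = 1 goals:
  L_I = 0.230595
  L_II = 0.153384
  L_III = 0.0738139
Multiply by the mixture weights:
  w_I·L_I = 0.36 × 0.230595 = 0.0830143
  w_II·L_II = 0.46 × 0.153384 = 0.0705566
  w_III·L_III = 0.18 × 0.0738139 = 0.0132865
Evidence: 0.0830143 + 0.0705566 + 0.0132865 = 0.166857
So the posterior for Mode I is 0.0830143 / 0.166857 ≈ 0.498.

0.498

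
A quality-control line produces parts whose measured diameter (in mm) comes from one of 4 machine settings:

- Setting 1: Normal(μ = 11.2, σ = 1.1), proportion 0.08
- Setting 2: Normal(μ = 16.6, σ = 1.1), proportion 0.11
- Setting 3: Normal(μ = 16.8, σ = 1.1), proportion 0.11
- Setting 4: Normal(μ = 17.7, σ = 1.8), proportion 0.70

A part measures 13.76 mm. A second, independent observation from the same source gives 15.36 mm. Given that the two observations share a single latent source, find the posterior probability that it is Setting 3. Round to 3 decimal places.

P(component k | x) = π_k·f_k(x) / marginal(x), where marginal(x) = Σ_j π_j·f_j(x).
Since both observations come from the same component, the likelihood for component k is f_k(x₁)·f_k(x₂).
  p_1 = [(1/(1.1·√(2π)))·exp(−(13.76−11.2)²/(2·1.1²)) = 0.362675·exp(-2.70810) = 0.0241771] × [0.000284345] = 6.87464e-06
  p_2 = [(1/(1.1·√(2π)))·exp(−(13.76−16.6)²/(2·1.1²)) = 0.362675·exp(-3.33289) = 0.0129438] × [0.192123] = 0.00248679
  p_3 = [(1/(1.1·√(2π)))·exp(−(13.76−16.8)²/(2·1.1²)) = 0.362675·exp(-3.81884) = 0.00796187] × [0.153953] = 0.00122575
  p_4 = [(1/(1.8·√(2π)))·exp(−(13.76−17.7)²/(2·1.8²)) = 0.221635·exp(-2.39562) = 0.0201946] × [0.0952048] = 0.00192262
Prior × likelihood for each component:
  π_1·p_1 = 0.08 × 6.87464e-06 = 5.49971e-07
  π_2·p_2 = 0.11 × 0.00248679 = 0.000273547
  π_3·p_3 = 0.11 × 0.00122575 = 0.000134833
  π_4·p_4 = 0.70 × 0.00192262 = 0.00134583
Sum: 5.49971e-07 + 0.000273547 + 0.000134833 + 0.00134583 = 0.00175476
P(Setting 3 | data) = 0.000134833 / 0.00175476 ≈ 0.077

0.077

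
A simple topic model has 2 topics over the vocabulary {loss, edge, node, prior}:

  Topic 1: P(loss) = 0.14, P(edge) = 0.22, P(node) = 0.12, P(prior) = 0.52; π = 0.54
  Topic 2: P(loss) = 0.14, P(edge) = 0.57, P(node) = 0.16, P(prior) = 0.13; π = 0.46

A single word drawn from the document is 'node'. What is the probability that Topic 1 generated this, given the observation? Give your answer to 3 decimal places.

P(component k | x) = π_k·f_k(x) / marginal(x), where marginal(x) = Σ_j π_j·f_j(x).
Evaluate each component's likelihood at the observed value:
  p_1 = P(node | comp) = 0.12
  p_2 = P(node | comp) = 0.16
Multiply by the mixture weights:
  π_1·p_1 = 0.54 × 0.12 = 0.0648
  π_2·p_2 = 0.46 × 0.16 = 0.0736
Marginal: 0.0648 + 0.0736 = 0.1384
Responsibility of Topic 1: 0.0648 / 0.1384 ≈ 0.468

0.468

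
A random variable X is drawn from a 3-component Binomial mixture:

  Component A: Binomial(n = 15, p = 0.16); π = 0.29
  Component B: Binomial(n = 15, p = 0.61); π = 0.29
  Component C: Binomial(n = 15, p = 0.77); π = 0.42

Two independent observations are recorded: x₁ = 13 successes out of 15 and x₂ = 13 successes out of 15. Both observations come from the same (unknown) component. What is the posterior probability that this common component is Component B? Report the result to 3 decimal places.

Apply Bayes' rule: the posterior for each component is proportional to its prior times its likelihood at x.
Since both observations come from the same component, the likelihood for component k is f_k(x₁)·f_k(x₂).
  f_A = [3.33663e-09] × [3.33663e-09] = 1.11331e-17
  f_B = [0.0258587] × [0.0258587] = 0.000668671
  f_C = [0.185791] × [0.185791] = 0.0345183
Unnormalised posteriors:
  P(Z=A)·f_A = 0.29 × 1.11331e-17 = 3.22859e-18
  P(Z=B)·f_B = 0.29 × 0.000668671 = 0.000193915
  P(Z=C)·f_C = 0.42 × 0.0345183 = 0.0144977
Sum: 3.22859e-18 + 0.000193915 + 0.0144977 = 0.0146916
P(Component B | x) = 0.000193915 / 0.0146916 ≈ 0.013

0.013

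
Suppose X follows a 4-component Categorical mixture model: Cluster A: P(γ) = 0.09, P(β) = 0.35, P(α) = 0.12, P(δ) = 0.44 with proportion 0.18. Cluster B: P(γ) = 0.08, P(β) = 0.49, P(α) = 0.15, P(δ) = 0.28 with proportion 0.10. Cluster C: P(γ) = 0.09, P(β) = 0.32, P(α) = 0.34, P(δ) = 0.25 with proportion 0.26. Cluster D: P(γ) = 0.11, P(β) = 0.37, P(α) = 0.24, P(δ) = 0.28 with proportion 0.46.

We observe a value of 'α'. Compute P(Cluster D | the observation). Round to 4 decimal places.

P(component k | x) = π_k·f_k(x) / marginal(x), where marginal(x) = Σ_j π_j·f_j(x).
Component likelihoods at x = 'α':
  f_A = 0.12
  f_B = 0.15
  f_C = 0.34
  f_D = 0.24
Multiply by the mixture weights:
  π_A·f_A = 0.18 × 0.12 = 0.0216
  π_B·f_B = 0.10 × 0.15 = 0.015
  π_C·f_C = 0.26 × 0.34 = 0.0884
  π_D·f_D = 0.46 × 0.24 = 0.1104
Evidence: 0.0216 + 0.015 + 0.0884 + 0.1104 = 0.2354
So the posterior for Cluster D is 0.1104 / 0.2354 ≈ 0.4690.

0.4690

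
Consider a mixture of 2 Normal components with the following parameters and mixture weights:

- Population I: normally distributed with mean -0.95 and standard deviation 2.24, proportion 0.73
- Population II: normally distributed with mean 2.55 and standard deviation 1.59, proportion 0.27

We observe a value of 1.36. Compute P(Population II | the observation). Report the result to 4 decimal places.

The responsibility of component k is π_k f_k(x) divided by Σ_j π_j f_j(x).
Normal densities:
  f_I = (1/(2.24·√(2π)))·exp(−(1.36−-0.95)²/(2·2.24²)) = 0.178099·exp(-0.53174) = 0.104648
  f_II = (1/(1.59·√(2π)))·exp(−(1.36−2.55)²/(2·1.59²)) = 0.250907·exp(-0.28007) = 0.189618
Prior × likelihood for each component:
  π_I·f_I = 0.73 × 0.104648 = 0.0763931
  π_II·f_II = 0.27 × 0.189618 = 0.0511968
Marginal: 0.0763931 + 0.0511968 = 0.12759
Responsibility of Population II: 0.0511968 / 0.12759 ≈ 0.4013

0.4013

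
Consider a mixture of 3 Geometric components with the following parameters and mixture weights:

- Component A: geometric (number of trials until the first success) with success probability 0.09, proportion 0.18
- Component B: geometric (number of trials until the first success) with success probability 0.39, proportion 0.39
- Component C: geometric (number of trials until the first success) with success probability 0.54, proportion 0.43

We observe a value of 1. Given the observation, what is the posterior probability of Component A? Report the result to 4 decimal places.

0.0404

By Bayes' theorem, P(k | x) = π_k f_k(x) / Σ_j π_j f_j(x).
Evaluate each component's likelihood at the observed value:
  L_A = 0.09·(1−0.09)^0 = 0.09·1 = 0.09
  L_B = 0.39·(1−0.39)^0 = 0.39·1 = 0.39
  L_C = 0.54·(1−0.54)^0 = 0.54·1 = 0.54
Unnormalised posteriors:
  π_A·L_A = 0.18 × 0.09 = 0.0162
  π_B·L_B = 0.39 × 0.39 = 0.1521
  π_C·L_C = 0.43 × 0.54 = 0.2322
Normaliser: 0.0162 + 0.1521 + 0.2322 = 0.4005
So the posterior for Component A is 0.0162 / 0.4005 ≈ 0.0404.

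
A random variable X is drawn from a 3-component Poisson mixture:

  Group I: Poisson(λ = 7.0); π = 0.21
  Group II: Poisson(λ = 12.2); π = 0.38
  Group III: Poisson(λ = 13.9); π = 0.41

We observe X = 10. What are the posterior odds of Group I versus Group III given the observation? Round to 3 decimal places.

Only the two components matter; the odds are (P(Z=i) f_i(x)) / (P(Z=j) f_j(x)).
Poisson probabilities:
  L_I = e^(−7.0)·7.0^10/10! = 0.0709833
  L_II = e^(−12.2)·12.2^10/10! = 0.101261
  L_III = e^(−13.9)·13.9^10/10! = 0.0681854
0.0149065 / 0.027956 ≈ 0.533

0.533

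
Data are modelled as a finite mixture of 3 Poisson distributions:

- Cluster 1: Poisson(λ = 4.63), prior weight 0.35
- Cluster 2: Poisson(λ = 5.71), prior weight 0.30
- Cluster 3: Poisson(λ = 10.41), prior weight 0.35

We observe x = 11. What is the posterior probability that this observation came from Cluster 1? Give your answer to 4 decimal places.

Posterior ∝ prior × likelihood, so P(k | x) ∝ w_k f_k(x); normalise over all components.
Component likelihoods at x = 11:
  p_1 = e^(−4.63)·4.63^11/11! = 0.00512214
  p_2 = e^(−5.71)·5.71^11/11! = 0.017459
  p_3 = e^(−10.41)·10.41^11/11! = 0.117435
Multiply by the mixture weights:
  w_1·p_1 = 0.35 × 0.00512214 = 0.00179275
  w_2·p_2 = 0.30 × 0.017459 = 0.00523771
  w_3·p_3 = 0.35 × 0.117435 = 0.0411022
Normaliser: 0.00179275 + 0.00523771 + 0.0411022 = 0.0481326
P(Cluster 1 | 11) = 0.00179275 / 0.0481326 ≈ 0.0372

0.0372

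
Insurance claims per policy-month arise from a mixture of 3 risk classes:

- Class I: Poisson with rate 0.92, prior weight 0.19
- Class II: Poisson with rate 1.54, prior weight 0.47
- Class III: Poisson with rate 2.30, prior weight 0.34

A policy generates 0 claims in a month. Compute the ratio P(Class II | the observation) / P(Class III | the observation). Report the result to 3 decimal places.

Only the two components matter; the odds are (π_i f_i(x)) / (π_j f_j(x)).
Poisson probabilities:
  f_I = 0.398519
  f_II = 0.214381
  f_III = 0.100259
0.100759 / 0.034088 ≈ 2.956

2.956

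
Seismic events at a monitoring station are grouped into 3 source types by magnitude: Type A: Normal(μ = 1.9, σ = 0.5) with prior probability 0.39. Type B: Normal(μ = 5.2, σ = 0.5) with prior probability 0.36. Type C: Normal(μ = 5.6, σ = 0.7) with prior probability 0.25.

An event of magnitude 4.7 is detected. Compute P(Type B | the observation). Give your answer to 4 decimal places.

Apply Bayes' rule: the posterior for each component is proportional to its prior times its likelihood at x.
Normal densities:
  L_A = 1.23652e-07
  L_B = 0.483941
  L_C = 0.249376
Multiply by the mixture weights:
  π_A·L_A = 0.39 × 1.23652e-07 = 4.82244e-08
  π_B·L_B = 0.36 × 0.483941 = 0.174219
  π_C·L_C = 0.25 × 0.249376 = 0.062344
Sum: 4.82244e-08 + 0.174219 + 0.062344 = 0.236563
P(Type B | data) ≈ 0.7365

0.7365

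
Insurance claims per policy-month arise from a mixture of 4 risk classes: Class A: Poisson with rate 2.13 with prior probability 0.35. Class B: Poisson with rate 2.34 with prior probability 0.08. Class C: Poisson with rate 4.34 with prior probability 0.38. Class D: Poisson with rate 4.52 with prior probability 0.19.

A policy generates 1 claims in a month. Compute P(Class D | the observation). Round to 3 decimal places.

0.068

The responsibility of component k is π_k f_k(x) divided by Σ_j π_j f_j(x).
Evaluate each component's likelihood at the observed value:
  p_A = 0.253123
  p_B = 0.225407
  p_C = 0.0565785
  p_D = 0.0492184
Weight by the priors:
  π_A·p_A = 0.35 × 0.253123 = 0.0885932
  π_B·p_B = 0.08 × 0.225407 = 0.0180325
  π_C·p_C = 0.38 × 0.0565785 = 0.0214998
  π_D·p_D = 0.19 × 0.0492184 = 0.00935149
Marginal: 0.0885932 + 0.0180325 + 0.0214998 + 0.00935149 = 0.137477
So the posterior for Class D is 0.00935149 / 0.137477 ≈ 0.068.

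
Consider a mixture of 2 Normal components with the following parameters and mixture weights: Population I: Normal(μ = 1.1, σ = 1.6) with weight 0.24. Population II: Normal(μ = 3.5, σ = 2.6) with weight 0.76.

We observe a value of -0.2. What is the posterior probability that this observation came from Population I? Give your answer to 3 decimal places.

Apply Bayes' rule: the posterior for each component is proportional to its prior times its likelihood at x.
Component likelihoods at x = -0.2:
  f_I = (1/(1.6·√(2π)))·exp(−(-0.2−1.1)²/(2·1.6²)) = 0.249339·exp(-0.33008) = 0.179242
  f_II = (1/(2.6·√(2π)))·exp(−(-0.2−3.5)²/(2·2.6²)) = 0.153439·exp(-1.01257) = 0.0557419
Multiply by the mixture weights:
  π_I·f_I = 0.24 × 0.179242 = 0.043018
  π_II·f_II = 0.76 × 0.0557419 = 0.0423638
Denominator: 0.043018 + 0.0423638 = 0.0853818
Responsibility of Population I: 0.043018 / 0.0853818 ≈ 0.504

0.504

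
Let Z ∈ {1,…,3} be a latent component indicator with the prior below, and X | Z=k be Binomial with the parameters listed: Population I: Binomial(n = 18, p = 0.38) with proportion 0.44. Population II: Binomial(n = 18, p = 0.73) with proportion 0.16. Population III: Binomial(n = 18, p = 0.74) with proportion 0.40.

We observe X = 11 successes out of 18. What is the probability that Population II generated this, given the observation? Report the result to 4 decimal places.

0.2542

The responsibility of component k is π_k f_k(x) divided by Σ_j π_j f_j(x).
Evaluate each component's likelihood at the observed value:
  L_I = 0.0267372
  L_II = 0.104437
  L_III = 0.0931359
Unnormalised posteriors:
  π_I·L_I = 0.44 × 0.0267372 = 0.0117644
  π_II·L_II = 0.16 × 0.104437 = 0.0167099
  π_III·L_III = 0.40 × 0.0931359 = 0.0372544
Normaliser: 0.0117644 + 0.0167099 + 0.0372544 = 0.0657286
P(Population II | x) ≈ 0.2542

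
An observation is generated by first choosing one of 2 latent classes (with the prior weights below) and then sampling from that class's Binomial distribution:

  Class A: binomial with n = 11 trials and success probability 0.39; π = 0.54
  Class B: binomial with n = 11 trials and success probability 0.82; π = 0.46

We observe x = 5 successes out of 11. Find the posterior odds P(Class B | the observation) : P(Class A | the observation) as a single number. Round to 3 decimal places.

0.023

Only the two components matter; the odds are (π_i f_i(x)) / (π_j f_j(x)).
Component likelihoods at x = 5 successes out of 11:
  f_A = C(11,5)·0.39^5·0.61^6 = 462·0.00902242·0.0515204 = 0.214755
  f_B = C(11,5)·0.82^5·0.18^6 = 462·0.37074·3.40122e-05 = 0.00582568
Odds = (0.46/0.54) × (0.00582568/0.214755) = 0.851852 × 0.027127 ≈ 0.023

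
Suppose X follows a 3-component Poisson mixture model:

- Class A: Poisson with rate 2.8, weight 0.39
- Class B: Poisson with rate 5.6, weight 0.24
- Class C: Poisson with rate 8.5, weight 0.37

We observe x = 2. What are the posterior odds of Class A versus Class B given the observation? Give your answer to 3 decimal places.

6.681

Posterior odds = (w_i f_i(x)) / (w_j f_j(x)); the normalising sum cancels.
Component likelihoods at x = 2:
  L_A = e^(−2.8)·2.8^2/2! = 0.238375
  L_B = e^(−5.6)·5.6^2/2! = 0.0579825
  L_C = e^(−8.5)·8.5^2/2! = 0.00735029
Odds = (0.39/0.24) × (0.238375/0.0579825) = 1.625 × 4.11116 ≈ 6.681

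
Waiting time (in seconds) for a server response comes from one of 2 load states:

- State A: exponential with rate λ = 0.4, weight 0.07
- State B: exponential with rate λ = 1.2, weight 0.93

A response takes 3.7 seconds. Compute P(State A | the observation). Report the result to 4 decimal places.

The responsibility of component k is P(Z=k) f_k(x) divided by Σ_j P(Z=j) f_j(x).
Exponential densities:
  f_A = 0.4·e^(−0.4·3.7) = 0.4·e^(−1.4800) = 0.0910551
  f_B = 1.2·e^(−1.2·3.7) = 1.2·e^(−4.4400) = 0.0141551
Multiply by the mixture weights:
  P(Z=A)·f_A = 0.07 × 0.0910551 = 0.00637386
  P(Z=B)·f_B = 0.93 × 0.0141551 = 0.0131643
Marginal: 0.00637386 + 0.0131643 = 0.0195381
P(State A | the observation) ≈ 0.3262

0.3262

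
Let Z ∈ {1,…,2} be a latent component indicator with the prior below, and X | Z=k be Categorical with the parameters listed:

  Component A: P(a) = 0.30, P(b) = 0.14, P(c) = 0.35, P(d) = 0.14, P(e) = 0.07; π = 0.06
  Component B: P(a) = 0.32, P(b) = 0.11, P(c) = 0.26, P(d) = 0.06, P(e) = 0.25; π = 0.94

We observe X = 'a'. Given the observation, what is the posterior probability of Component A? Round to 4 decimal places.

0.0565

Posterior ∝ prior × likelihood, so P(k | x) ∝ w_k f_k(x); normalise over all components.
Component likelihoods at x = 'a':
  p_A = 0.3
  p_B = 0.32
Prior × likelihood for each component:
  w_A·p_A = 0.06 × 0.3 = 0.018
  w_B·p_B = 0.94 × 0.32 = 0.3008
Denominator: 0.018 + 0.3008 = 0.3188
So the posterior for Component A is 0.018 / 0.3188 ≈ 0.0565.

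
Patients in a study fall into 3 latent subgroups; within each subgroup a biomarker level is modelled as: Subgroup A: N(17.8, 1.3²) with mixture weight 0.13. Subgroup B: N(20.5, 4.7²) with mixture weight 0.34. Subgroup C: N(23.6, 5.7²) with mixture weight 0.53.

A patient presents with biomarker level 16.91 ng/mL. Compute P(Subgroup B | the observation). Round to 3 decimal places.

By Bayes' theorem, P(k | x) = π_k f_k(x) / Σ_j π_j f_j(x).
Normal densities:
  f_A = (1/(1.3·√(2π)))·exp(−(16.91−17.8)²/(2·1.3²)) = 0.306879·exp(-0.23435) = 0.242767
  f_B = (1/(4.7·√(2π)))·exp(−(16.91−20.5)²/(2·4.7²)) = 0.084881·exp(-0.29172) = 0.0634046
  f_C = (1/(5.7·√(2π)))·exp(−(16.91−23.6)²/(2·5.7²)) = 0.069990·exp(-0.68877) = 0.0351485
Multiply by the mixture weights:
  π_A·f_A = 0.13 × 0.242767 = 0.0315597
  π_B·f_B = 0.34 × 0.0634046 = 0.0215576
  π_C·f_C = 0.53 × 0.0351485 = 0.0186287
Marginal: 0.0315597 + 0.0215576 + 0.0186287 = 0.071746
P(Subgroup B | x) = 0.0215576 / 0.071746 ≈ 0.300

0.300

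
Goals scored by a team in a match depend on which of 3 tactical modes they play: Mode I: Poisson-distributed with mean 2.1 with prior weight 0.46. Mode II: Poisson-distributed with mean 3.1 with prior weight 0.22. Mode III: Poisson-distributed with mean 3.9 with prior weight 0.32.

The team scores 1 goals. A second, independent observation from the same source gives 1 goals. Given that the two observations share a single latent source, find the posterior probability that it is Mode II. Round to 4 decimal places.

0.1169

Apply Bayes' rule: the posterior for each component is proportional to its prior times its likelihood at x.
Since both observations come from the same component, the likelihood for component k is f_k(x₁)·f_k(x₂).
  p_I = [e^(−2.1)·2.1^1/1! = 0.257158] × [0.257158] = 0.0661305
  p_II = [e^(−3.1)·3.1^1/1! = 0.139653] × [0.139653] = 0.0195028
  p_III = [e^(−3.9)·3.9^1/1! = 0.0789435] × [0.0789435] = 0.00623207
Prior × likelihood for each component:
  π_I·p_I = 0.46 × 0.0661305 = 0.03042
  π_II·p_II = 0.22 × 0.0195028 = 0.00429062
  π_III·p_III = 0.32 × 0.00623207 = 0.00199426
Sum: 0.03042 + 0.00429062 + 0.00199426 = 0.0367049
P(Mode II | x₁,x₂) = 0.00429062 / 0.0367049 ≈ 0.1169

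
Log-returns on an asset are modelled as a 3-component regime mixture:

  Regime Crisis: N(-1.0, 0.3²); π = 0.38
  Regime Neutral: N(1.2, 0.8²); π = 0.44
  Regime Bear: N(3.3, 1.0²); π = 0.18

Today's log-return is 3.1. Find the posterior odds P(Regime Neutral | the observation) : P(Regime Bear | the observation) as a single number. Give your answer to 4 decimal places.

Posterior odds = (P(Z=i) f_i(x)) / (P(Z=j) f_j(x)); the normalising sum cancels.
Normal densities:
  L_Crisis = (1/(0.3·√(2π)))·exp(−(3.1−-1.0)²/(2·0.3²)) = 1.329808·exp(-93.38889) = 3.67714e-41
  L_Neutral = (1/(0.8·√(2π)))·exp(−(3.1−1.2)²/(2·0.8²)) = 0.498678·exp(-2.82031) = 0.0297149
  L_Bear = (1/(1.0·√(2π)))·exp(−(3.1−3.3)²/(2·1.0²)) = 0.398942·exp(-0.02000) = 0.391043
0.0130745 / 0.0703877 ≈ 0.1858

0.1858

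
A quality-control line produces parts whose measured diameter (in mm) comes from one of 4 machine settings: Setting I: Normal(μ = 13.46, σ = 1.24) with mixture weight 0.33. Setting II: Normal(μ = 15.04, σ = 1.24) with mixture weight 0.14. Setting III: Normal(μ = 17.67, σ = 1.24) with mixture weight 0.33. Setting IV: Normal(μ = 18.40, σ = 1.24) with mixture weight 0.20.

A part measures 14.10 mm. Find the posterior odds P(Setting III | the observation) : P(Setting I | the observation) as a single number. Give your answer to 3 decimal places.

The posterior odds equal the prior odds times the likelihood ratio: (π_i/π_j)·(f_i(x)/f_j(x)).
Evaluate each component's likelihood at the observed value:
  p_I = (1/(1.24·√(2π)))·exp(−(14.10−13.46)²/(2·1.24²)) = 0.321728·exp(-0.13319) = 0.281607
  p_II = (1/(1.24·√(2π)))·exp(−(14.10−15.04)²/(2·1.24²)) = 0.321728·exp(-0.28733) = 0.24138
  p_III = (1/(1.24·√(2π)))·exp(−(14.10−17.67)²/(2·1.24²)) = 0.321728·exp(-4.14441) = 0.00510026
  p_IV = (1/(1.24·√(2π)))·exp(−(14.10−18.40)²/(2·1.24²)) = 0.321728·exp(-6.01262) = 0.000787484
Posterior odds = (π_III·p_III) / (π_I·p_I) = (0.33·0.00510026) / (0.33·0.281607) = 0.00168309 / 0.0929302 ≈ 0.018

0.018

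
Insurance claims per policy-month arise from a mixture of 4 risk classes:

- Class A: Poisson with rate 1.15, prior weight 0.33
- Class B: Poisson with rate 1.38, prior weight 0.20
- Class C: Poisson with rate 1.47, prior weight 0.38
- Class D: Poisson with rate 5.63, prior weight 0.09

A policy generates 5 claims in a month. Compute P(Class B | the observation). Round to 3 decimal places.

0.087

The responsibility of component k is π_k f_k(x) divided by Σ_j π_j f_j(x).
Component likelihoods at x = 5 claims:
  f_A = 0.00530725
  f_B = 0.0104927
  f_C = 0.013152
  f_D = 0.169154
Prior × likelihood for each component:
  π_A·f_A = 0.33 × 0.00530725 = 0.00175139
  π_B·f_B = 0.20 × 0.0104927 = 0.00209854
  π_C·f_C = 0.38 × 0.013152 = 0.00499777
  π_D·f_D = 0.09 × 0.169154 = 0.0152239
Marginal: 0.00175139 + 0.00209854 + 0.00499777 + 0.0152239 = 0.0240716
P(Class B | data) ≈ 0.087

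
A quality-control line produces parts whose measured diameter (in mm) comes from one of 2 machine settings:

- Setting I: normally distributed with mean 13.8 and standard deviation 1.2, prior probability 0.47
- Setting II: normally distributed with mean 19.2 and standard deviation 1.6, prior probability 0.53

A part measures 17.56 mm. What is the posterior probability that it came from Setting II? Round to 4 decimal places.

Posterior ∝ prior × likelihood, so P(k | x) ∝ w_k f_k(x); normalise over all components.
Component likelihoods at x = 17.56 mm:
  L_I = 0.00245372
  L_II = 0.147452
Weight by the priors:
  w_I·L_I = 0.47 × 0.00245372 = 0.00115325
  w_II·L_II = 0.53 × 0.147452 = 0.0781494
Normaliser: 0.00115325 + 0.0781494 = 0.0793026
Responsibility of Setting II: 0.0781494 / 0.0793026 ≈ 0.9855

0.9855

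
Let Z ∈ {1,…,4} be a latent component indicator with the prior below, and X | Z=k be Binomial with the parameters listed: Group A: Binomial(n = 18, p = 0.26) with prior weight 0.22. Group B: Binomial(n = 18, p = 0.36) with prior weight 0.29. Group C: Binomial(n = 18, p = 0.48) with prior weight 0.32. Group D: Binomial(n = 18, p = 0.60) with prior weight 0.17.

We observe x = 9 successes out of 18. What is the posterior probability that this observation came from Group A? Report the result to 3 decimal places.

By Bayes' theorem, P(k | x) = w_k f_k(x) / Σ_j w_j f_j(x).
Binomial probabilities:
  p_A = C(18,9)·0.26^9·0.74^9 = 48620·5.4295e-06·0.0665404 = 0.0175655
  p_B = C(18,9)·0.36^9·0.64^9 = 48620·0.00010156·0.0180144 = 0.0889523
  p_C = C(18,9)·0.48^9·0.52^9 = 48620·0.00135261·0.00277991 = 0.182817
  p_D = C(18,9)·0.60^9·0.40^9 = 48620·0.0100777·0.000262144 = 0.128445
Multiply by the mixture weights:
  w_A·p_A = 0.22 × 0.0175655 = 0.00386441
  w_B·p_B = 0.29 × 0.0889523 = 0.0257962
  w_C·p_C = 0.32 × 0.182817 = 0.0585014
  w_D·p_D = 0.17 × 0.128445 = 0.0218356
Denominator: 0.00386441 + 0.0257962 + 0.0585014 + 0.0218356 = 0.109998
So the posterior for Group A is 0.00386441 / 0.109998 ≈ 0.035.

0.035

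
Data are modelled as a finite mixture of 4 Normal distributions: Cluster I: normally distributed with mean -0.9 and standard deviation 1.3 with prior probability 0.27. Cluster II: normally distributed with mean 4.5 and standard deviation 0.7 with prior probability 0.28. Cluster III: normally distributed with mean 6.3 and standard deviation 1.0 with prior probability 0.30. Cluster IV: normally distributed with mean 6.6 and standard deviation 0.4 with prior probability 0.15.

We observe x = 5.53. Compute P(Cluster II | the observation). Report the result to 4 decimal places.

Posterior ∝ prior × likelihood, so P(k | x) ∝ P(Z=k) f_k(x); normalise over all components.
Normal densities:
  p_I = (1/(1.3·√(2π)))·exp(−(5.53−-0.9)²/(2·1.3²)) = 0.306879·exp(-12.23222) = 1.49479e-06
  p_II = (1/(0.7·√(2π)))·exp(−(5.53−4.5)²/(2·0.7²)) = 0.569918·exp(-1.08255) = 0.193048
  p_III = (1/(1.0·√(2π)))·exp(−(5.53−6.3)²/(2·1.0²)) = 0.398942·exp(-0.29645) = 0.296595
  p_IV = (1/(0.4·√(2π)))·exp(−(5.53−6.6)²/(2·0.4²)) = 0.997356·exp(-3.57781) = 0.0278629
Multiply by the mixture weights:
  P(Z=I)·p_I = 0.27 × 1.49479e-06 = 4.03595e-07
  P(Z=II)·p_II = 0.28 × 0.193048 = 0.0540535
  P(Z=III)·p_III = 0.30 × 0.296595 = 0.0889784
  P(Z=IV)·p_IV = 0.15 × 0.0278629 = 0.00417943
Marginal: 4.03595e-07 + 0.0540535 + 0.0889784 + 0.00417943 = 0.147212
So the posterior for Cluster II is 0.0540535 / 0.147212 ≈ 0.3672.

0.3672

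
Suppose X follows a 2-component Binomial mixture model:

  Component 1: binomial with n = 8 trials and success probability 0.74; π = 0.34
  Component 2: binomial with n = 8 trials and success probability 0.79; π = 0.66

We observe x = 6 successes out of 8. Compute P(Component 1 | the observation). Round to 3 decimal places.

0.348

Apply Bayes' rule: the posterior for each component is proportional to its prior times its likelihood at x.
Binomial probabilities:
  p_1 = C(8,6)·0.74^6·0.26^2 = 28·0.164206·0.0676 = 0.31081
  p_2 = C(8,6)·0.79^6·0.21^2 = 28·0.243087·0.0441 = 0.300164
Multiply by the mixture weights:
  w_1·p_1 = 0.34 × 0.31081 = 0.105675
  w_2·p_2 = 0.66 × 0.300164 = 0.198108
Sum: 0.105675 + 0.198108 = 0.303784
P(Component 1 | the observation) = 0.105675 / 0.303784 ≈ 0.348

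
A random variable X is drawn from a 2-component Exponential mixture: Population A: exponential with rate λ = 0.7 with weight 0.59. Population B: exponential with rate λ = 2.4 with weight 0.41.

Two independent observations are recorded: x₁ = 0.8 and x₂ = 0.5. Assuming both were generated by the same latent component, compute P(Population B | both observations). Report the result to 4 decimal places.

0.4726

Posterior ∝ prior × likelihood, so P(k | x) ∝ w_k f_k(x); normalise over all components.
Since both observations come from the same component, the likelihood for component k is f_k(x₁)·f_k(x₂).
  L_A = [0.7·e^(−0.7·0.8) = 0.7·e^(−0.5600) = 0.399846] × [0.493282] = 0.197237
  L_B = [2.4·e^(−2.4·0.8) = 2.4·e^(−1.9200) = 0.351857] × [0.722866] = 0.254345
Prior × likelihood for each component:
  w_A·L_A = 0.59 × 0.197237 = 0.11637
  w_B·L_B = 0.41 × 0.254345 = 0.104282
Normaliser: 0.11637 + 0.104282 = 0.220651
Responsibility of Population B: 0.104282 / 0.220651 ≈ 0.4726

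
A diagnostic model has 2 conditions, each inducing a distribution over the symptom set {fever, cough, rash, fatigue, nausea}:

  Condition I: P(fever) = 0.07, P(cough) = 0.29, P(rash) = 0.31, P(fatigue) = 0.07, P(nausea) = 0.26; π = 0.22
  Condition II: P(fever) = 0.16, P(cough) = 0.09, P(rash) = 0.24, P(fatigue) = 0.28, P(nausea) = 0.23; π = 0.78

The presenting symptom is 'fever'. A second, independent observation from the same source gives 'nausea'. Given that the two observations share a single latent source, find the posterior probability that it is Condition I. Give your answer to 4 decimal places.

0.1224

Apply Bayes' rule: the posterior for each component is proportional to its prior times its likelihood at x.
Since both observations come from the same component, the likelihood for component k is f_k(x₁)·f_k(x₂).
  f_I = [0.07] × [0.26] = 0.0182
  f_II = [0.16] × [0.23] = 0.0368
Prior × likelihood for each component:
  π_I·f_I = 0.22 × 0.0182 = 0.004004
  π_II·f_II = 0.78 × 0.0368 = 0.028704
Sum: 0.004004 + 0.028704 = 0.032708
P(Condition I | x) = 0.004004 / 0.032708 ≈ 0.1224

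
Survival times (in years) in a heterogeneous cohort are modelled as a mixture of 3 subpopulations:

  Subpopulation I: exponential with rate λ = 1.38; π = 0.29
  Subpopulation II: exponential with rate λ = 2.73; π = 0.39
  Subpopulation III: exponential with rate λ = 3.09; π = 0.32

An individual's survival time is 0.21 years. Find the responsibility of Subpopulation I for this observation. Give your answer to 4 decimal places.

By Bayes' theorem, P(k | x) = π_k f_k(x) / Σ_j π_j f_j(x).
Evaluate each component's likelihood at the observed value:
  L_I = 1.38·e^(−1.38·0.21) = 1.38·e^(−0.2898) = 1.03281
  L_II = 2.73·e^(−2.73·0.21) = 2.73·e^(−0.5733) = 1.5388
  L_III = 3.09·e^(−3.09·0.21) = 3.09·e^(−0.6489) = 1.6149
Prior × likelihood for each component:
  π_I·L_I = 0.29 × 1.03281 = 0.299515
  π_II·L_II = 0.39 × 1.5388 = 0.600131
  π_III·L_III = 0.32 × 1.6149 = 0.516767
Evidence: 0.299515 + 0.600131 + 0.516767 = 1.41641
P(Subpopulation I | the observation) ≈ 0.2115

0.2115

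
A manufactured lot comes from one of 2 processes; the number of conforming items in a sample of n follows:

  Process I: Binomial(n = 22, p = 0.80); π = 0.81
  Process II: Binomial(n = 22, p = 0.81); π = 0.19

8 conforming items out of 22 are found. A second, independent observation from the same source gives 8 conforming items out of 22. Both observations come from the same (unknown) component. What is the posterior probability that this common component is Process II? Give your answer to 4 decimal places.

0.0637

The responsibility of component k is π_k f_k(x) divided by Σ_j π_j f_j(x).
Since both observations come from the same component, the likelihood for component k is f_k(x₁)·f_k(x₂).
  L_I = [8.78977e-06] × [8.78977e-06] = 7.72601e-11
  L_II = [4.73444e-06] × [4.73444e-06] = 2.24149e-11
Weight by the priors:
  π_I·L_I = 0.81 × 7.72601e-11 = 6.25807e-11
  π_II·L_II = 0.19 × 2.24149e-11 = 4.25883e-12
Marginal: 6.25807e-11 + 4.25883e-12 = 6.68395e-11
So the posterior for Process II is 4.25883e-12 / 6.68395e-11 ≈ 0.0637.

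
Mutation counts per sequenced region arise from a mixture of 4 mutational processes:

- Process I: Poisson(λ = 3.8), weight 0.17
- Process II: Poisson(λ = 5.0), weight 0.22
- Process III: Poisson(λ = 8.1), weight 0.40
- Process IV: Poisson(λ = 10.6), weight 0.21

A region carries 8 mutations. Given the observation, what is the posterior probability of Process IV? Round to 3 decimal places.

0.218

Apply Bayes' rule: the posterior for each component is proportional to its prior times its likelihood at x.
Poisson probabilities:
  p_I = e^(−3.8)·3.8^8/8! = 0.0241229
  p_II = e^(−5.0)·5.0^8/8! = 0.065278
  p_III = e^(−8.1)·8.1^8/8! = 0.1395
  p_IV = e^(−10.6)·10.6^8/8! = 0.0984929
Prior × likelihood for each component:
  w_I·p_I = 0.17 × 0.0241229 = 0.00410089
  w_II·p_II = 0.22 × 0.065278 = 0.0143612
  w_III·p_III = 0.40 × 0.1395 = 0.0558
  w_IV·p_IV = 0.21 × 0.0984929 = 0.0206835
Evidence: 0.00410089 + 0.0143612 + 0.0558 + 0.0206835 = 0.0949456
P(Process IV | data) ≈ 0.218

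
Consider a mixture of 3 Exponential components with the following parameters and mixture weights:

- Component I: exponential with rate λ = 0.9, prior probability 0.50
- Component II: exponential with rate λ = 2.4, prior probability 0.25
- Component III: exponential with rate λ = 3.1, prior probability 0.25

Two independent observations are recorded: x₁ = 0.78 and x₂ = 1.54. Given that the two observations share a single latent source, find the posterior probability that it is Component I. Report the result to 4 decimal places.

0.8729

By Bayes' theorem, P(k | x) = π_k f_k(x) / Σ_j π_j f_j(x).
Since both observations come from the same component, the likelihood for component k is f_k(x₁)·f_k(x₂).
  L_I = [0.9·e^(−0.9·0.78) = 0.9·e^(−0.7020) = 0.446034] × [0.225066] = 0.100387
  L_II = [2.4·e^(−2.4·0.78) = 2.4·e^(−1.8720) = 0.369158] × [0.0595743] = 0.0219923
  L_III = [3.1·e^(−3.1·0.78) = 3.1·e^(−2.4180) = 0.276209] × [0.0261842] = 0.00723232
Unnormalised posteriors:
  π_I·L_I = 0.50 × 0.100387 = 0.0501936
  π_II·L_II = 0.25 × 0.0219923 = 0.00549808
  π_III·L_III = 0.25 × 0.00723232 = 0.00180808
Normaliser: 0.0501936 + 0.00549808 + 0.00180808 = 0.0574997
So the posterior for Component I is 0.0501936 / 0.0574997 ≈ 0.8729.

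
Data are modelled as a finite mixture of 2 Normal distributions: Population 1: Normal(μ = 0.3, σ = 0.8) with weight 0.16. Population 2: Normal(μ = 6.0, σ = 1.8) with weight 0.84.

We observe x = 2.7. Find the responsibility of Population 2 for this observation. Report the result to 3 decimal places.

0.975

By Bayes' theorem, P(k | x) = w_k f_k(x) / Σ_j w_j f_j(x).
Component likelihoods at x = 2.7:
  p_1 = 0.00553981
  p_2 = 0.041284
Weight by the priors:
  w_1·p_1 = 0.16 × 0.00553981 = 0.00088637
  w_2·p_2 = 0.84 × 0.041284 = 0.0346785
Sum: 0.00088637 + 0.0346785 = 0.0355649
P(Population 2 | 2.7) ≈ 0.975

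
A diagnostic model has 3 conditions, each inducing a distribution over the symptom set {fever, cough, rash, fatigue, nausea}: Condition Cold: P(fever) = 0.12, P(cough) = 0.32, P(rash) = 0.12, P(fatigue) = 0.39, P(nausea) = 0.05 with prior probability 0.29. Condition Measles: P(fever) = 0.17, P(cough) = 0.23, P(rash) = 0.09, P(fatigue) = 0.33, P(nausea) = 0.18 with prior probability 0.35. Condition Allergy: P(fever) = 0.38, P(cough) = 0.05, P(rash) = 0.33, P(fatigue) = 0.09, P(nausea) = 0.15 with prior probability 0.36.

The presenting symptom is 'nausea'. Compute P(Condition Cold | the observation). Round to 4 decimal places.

Posterior ∝ prior × likelihood, so P(k | x) ∝ π_k f_k(x); normalise over all components.
Categorical probabilities:
  p_Cold = P(nausea | comp) = 0.05
  p_Measles = P(nausea | comp) = 0.18
  p_Allergy = P(nausea | comp) = 0.15
Prior × likelihood for each component:
  π_Cold·p_Cold = 0.29 × 0.05 = 0.0145
  π_Measles·p_Measles = 0.35 × 0.18 = 0.063
  π_Allergy·p_Allergy = 0.36 × 0.15 = 0.054
Marginal: 0.0145 + 0.063 + 0.054 = 0.1315
So the posterior for Condition Cold is 0.0145 / 0.1315 ≈ 0.1103.

0.1103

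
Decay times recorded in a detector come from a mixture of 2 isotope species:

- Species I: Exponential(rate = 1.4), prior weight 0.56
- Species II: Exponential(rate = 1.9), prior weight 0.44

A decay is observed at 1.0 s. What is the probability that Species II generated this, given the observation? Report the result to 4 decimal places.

0.3927

P(component k | x) = w_k·f_k(x) / marginal(x), where marginal(x) = Σ_j w_j·f_j(x).
Exponential densities:
  L_I = 1.4·e^(−1.4·1.0) = 1.4·e^(−1.4000) = 0.345236
  L_II = 1.9·e^(−1.9·1.0) = 1.9·e^(−1.9000) = 0.28418
Multiply by the mixture weights:
  w_I·L_I = 0.56 × 0.345236 = 0.193332
  w_II·L_II = 0.44 × 0.28418 = 0.125039
Denominator: 0.193332 + 0.125039 = 0.318371
So the posterior for Species II is 0.125039 / 0.318371 ≈ 0.3927.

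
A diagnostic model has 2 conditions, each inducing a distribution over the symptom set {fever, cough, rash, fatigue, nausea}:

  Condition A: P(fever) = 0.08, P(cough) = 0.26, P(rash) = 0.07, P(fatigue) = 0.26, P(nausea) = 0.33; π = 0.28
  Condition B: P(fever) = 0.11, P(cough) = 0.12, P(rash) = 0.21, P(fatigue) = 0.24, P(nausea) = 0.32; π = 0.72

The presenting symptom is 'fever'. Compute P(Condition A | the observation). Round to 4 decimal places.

Posterior ∝ prior × likelihood, so P(k | x) ∝ P(Z=k) f_k(x); normalise over all components.
Evaluate each component's likelihood at the observed value:
  p_A = P(fever | comp) = 0.08
  p_B = P(fever | comp) = 0.11
Prior × likelihood for each component:
  P(Z=A)·p_A = 0.28 × 0.08 = 0.0224
  P(Z=B)·p_B = 0.72 × 0.11 = 0.0792
Sum: 0.0224 + 0.0792 = 0.1016
Responsibility of Condition A: 0.0224 / 0.1016 ≈ 0.2205

0.2205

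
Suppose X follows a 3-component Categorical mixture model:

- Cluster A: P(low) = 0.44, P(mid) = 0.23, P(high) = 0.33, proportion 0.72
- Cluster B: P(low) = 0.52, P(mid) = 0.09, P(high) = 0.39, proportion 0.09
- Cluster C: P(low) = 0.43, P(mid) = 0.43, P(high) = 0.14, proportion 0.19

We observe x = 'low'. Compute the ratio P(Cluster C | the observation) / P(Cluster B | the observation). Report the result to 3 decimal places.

1.746

Since P(k|x) ∝ w_k f_k(x), the posterior odds are w_i f_i(x) / (w_j f_j(x)).
Categorical probabilities:
  f_A = P(low | comp) = 0.44
  f_B = P(low | comp) = 0.52
  f_C = P(low | comp) = 0.43
Odds = (0.19/0.09) × (0.43/0.52) = 2.11111 × 0.826923 ≈ 1.746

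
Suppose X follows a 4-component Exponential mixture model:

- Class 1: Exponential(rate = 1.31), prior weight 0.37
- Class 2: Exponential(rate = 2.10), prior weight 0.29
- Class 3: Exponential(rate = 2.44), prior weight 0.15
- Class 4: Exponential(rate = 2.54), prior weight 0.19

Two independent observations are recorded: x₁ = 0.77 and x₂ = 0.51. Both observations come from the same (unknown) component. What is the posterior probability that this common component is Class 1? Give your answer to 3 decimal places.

Posterior ∝ prior × likelihood, so P(k | x) ∝ P(Z=k) f_k(x); normalise over all components.
Since both observations come from the same component, the likelihood for component k is f_k(x₁)·f_k(x₂).
  p_1 = [1.31·e^(−1.31·0.77) = 1.31·e^(−1.0087) = 0.477748] × [0.671613] = 0.320861
  p_2 = [2.10·e^(−2.10·0.77) = 2.10·e^(−1.6170) = 0.416836] × [0.719598] = 0.299954
  p_3 = [2.44·e^(−2.44·0.77) = 2.44·e^(−1.8788) = 0.372767] × [0.702997] = 0.262054
  p_4 = [2.54·e^(−2.54·0.77) = 2.54·e^(−1.9558) = 0.359286] × [0.695422] = 0.249856
Multiply by the mixture weights:
  P(Z=1)·p_1 = 0.37 × 0.320861 = 0.118719
  P(Z=2)·p_2 = 0.29 × 0.299954 = 0.0869867
  P(Z=3)·p_3 = 0.15 × 0.262054 = 0.0393081
  P(Z=4)·p_4 = 0.19 × 0.249856 = 0.0474726
Denominator: 0.118719 + 0.0869867 + 0.0393081 + 0.0474726 = 0.292486
So the posterior for Class 1 is 0.118719 / 0.292486 ≈ 0.406.

0.406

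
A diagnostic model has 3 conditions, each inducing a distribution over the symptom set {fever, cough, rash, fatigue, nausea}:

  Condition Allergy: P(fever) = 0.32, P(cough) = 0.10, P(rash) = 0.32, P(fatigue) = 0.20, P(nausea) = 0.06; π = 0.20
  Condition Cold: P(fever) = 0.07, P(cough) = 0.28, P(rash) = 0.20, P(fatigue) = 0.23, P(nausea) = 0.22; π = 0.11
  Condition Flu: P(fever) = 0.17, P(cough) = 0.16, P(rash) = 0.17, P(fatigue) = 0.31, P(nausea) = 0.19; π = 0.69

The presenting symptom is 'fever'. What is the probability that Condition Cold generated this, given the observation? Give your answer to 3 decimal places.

0.041

Posterior ∝ prior × likelihood, so P(k | x) ∝ w_k f_k(x); normalise over all components.
Component likelihoods at x = 'fever':
  p_Allergy = P(fever | comp) = 0.32
  p_Cold = P(fever | comp) = 0.07
  p_Flu = P(fever | comp) = 0.17
Unnormalised posteriors:
  w_Allergy·p_Allergy = 0.20 × 0.32 = 0.064
  w_Cold·p_Cold = 0.11 × 0.07 = 0.0077
  w_Flu·p_Flu = 0.69 × 0.17 = 0.1173
Evidence: 0.064 + 0.0077 + 0.1173 = 0.189
P(Condition Cold | the observation) = 0.0077 / 0.189 ≈ 0.041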